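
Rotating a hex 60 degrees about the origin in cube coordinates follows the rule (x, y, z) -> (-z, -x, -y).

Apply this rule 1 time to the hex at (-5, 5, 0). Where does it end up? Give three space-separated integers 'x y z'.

Start: (-5, 5, 0)
Step 1: (-5, 5, 0) -> (-(0), -(-5), -(5)) = (0, 5, -5)

Answer: 0 5 -5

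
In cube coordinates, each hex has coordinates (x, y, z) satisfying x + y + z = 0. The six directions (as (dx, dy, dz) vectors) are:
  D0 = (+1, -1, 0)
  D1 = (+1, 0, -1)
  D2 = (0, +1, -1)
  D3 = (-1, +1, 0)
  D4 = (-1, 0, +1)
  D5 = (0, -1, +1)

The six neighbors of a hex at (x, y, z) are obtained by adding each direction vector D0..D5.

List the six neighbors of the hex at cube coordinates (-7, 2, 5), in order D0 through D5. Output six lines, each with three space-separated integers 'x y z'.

Center: (-7, 2, 5). Add each direction:
  D0: (-7, 2, 5) + (1, -1, 0) = (-6, 1, 5)
  D1: (-7, 2, 5) + (1, 0, -1) = (-6, 2, 4)
  D2: (-7, 2, 5) + (0, 1, -1) = (-7, 3, 4)
  D3: (-7, 2, 5) + (-1, 1, 0) = (-8, 3, 5)
  D4: (-7, 2, 5) + (-1, 0, 1) = (-8, 2, 6)
  D5: (-7, 2, 5) + (0, -1, 1) = (-7, 1, 6)

Answer: -6 1 5
-6 2 4
-7 3 4
-8 3 5
-8 2 6
-7 1 6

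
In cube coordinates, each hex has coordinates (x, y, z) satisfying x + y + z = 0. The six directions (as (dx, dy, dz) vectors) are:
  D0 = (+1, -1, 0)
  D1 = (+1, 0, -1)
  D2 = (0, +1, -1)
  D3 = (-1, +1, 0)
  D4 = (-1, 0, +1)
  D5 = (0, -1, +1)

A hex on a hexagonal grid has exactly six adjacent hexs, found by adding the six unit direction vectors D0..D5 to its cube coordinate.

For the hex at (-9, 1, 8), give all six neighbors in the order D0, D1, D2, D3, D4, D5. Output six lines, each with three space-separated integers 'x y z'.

Answer: -8 0 8
-8 1 7
-9 2 7
-10 2 8
-10 1 9
-9 0 9

Derivation:
Center: (-9, 1, 8). Add each direction:
  D0: (-9, 1, 8) + (1, -1, 0) = (-8, 0, 8)
  D1: (-9, 1, 8) + (1, 0, -1) = (-8, 1, 7)
  D2: (-9, 1, 8) + (0, 1, -1) = (-9, 2, 7)
  D3: (-9, 1, 8) + (-1, 1, 0) = (-10, 2, 8)
  D4: (-9, 1, 8) + (-1, 0, 1) = (-10, 1, 9)
  D5: (-9, 1, 8) + (0, -1, 1) = (-9, 0, 9)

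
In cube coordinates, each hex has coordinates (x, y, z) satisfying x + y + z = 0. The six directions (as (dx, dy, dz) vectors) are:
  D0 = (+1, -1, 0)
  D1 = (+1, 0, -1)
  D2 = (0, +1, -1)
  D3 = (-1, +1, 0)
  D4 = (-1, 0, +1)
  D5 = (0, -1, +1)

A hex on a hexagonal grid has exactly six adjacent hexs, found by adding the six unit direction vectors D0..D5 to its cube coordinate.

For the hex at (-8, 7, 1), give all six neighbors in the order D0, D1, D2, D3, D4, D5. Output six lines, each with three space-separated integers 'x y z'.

Center: (-8, 7, 1). Add each direction:
  D0: (-8, 7, 1) + (1, -1, 0) = (-7, 6, 1)
  D1: (-8, 7, 1) + (1, 0, -1) = (-7, 7, 0)
  D2: (-8, 7, 1) + (0, 1, -1) = (-8, 8, 0)
  D3: (-8, 7, 1) + (-1, 1, 0) = (-9, 8, 1)
  D4: (-8, 7, 1) + (-1, 0, 1) = (-9, 7, 2)
  D5: (-8, 7, 1) + (0, -1, 1) = (-8, 6, 2)

Answer: -7 6 1
-7 7 0
-8 8 0
-9 8 1
-9 7 2
-8 6 2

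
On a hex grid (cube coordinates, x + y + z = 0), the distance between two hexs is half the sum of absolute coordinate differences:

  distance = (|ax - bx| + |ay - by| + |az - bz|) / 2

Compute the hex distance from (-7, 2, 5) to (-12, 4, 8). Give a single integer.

|ax - bx| = |-7 - (-12)| = 5
|ay - by| = |2 - 4| = 2
|az - bz| = |5 - 8| = 3
distance = (5 + 2 + 3) / 2 = 10 / 2 = 5

Answer: 5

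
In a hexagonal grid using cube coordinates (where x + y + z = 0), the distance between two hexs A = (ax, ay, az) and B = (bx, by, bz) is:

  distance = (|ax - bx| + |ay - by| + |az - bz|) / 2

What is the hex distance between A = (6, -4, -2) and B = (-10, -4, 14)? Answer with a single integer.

Answer: 16

Derivation:
|ax - bx| = |6 - (-10)| = 16
|ay - by| = |-4 - (-4)| = 0
|az - bz| = |-2 - 14| = 16
distance = (16 + 0 + 16) / 2 = 32 / 2 = 16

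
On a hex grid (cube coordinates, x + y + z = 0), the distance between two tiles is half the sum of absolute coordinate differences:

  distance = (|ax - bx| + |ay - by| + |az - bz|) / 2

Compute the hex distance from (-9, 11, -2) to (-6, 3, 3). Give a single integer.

Answer: 8

Derivation:
|ax - bx| = |-9 - (-6)| = 3
|ay - by| = |11 - 3| = 8
|az - bz| = |-2 - 3| = 5
distance = (3 + 8 + 5) / 2 = 16 / 2 = 8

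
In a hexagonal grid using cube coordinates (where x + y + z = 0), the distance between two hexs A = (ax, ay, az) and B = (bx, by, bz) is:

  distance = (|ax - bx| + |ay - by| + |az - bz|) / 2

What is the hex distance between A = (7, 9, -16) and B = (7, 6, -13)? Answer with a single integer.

|ax - bx| = |7 - 7| = 0
|ay - by| = |9 - 6| = 3
|az - bz| = |-16 - (-13)| = 3
distance = (0 + 3 + 3) / 2 = 6 / 2 = 3

Answer: 3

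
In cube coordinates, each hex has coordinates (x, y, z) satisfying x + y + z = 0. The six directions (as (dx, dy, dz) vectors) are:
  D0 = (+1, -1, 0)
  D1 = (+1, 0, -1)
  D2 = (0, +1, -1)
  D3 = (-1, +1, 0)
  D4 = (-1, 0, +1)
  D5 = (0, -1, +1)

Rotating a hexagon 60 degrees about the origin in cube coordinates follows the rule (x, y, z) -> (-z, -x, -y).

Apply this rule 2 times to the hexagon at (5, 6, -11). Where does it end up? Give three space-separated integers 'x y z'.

Answer: 6 -11 5

Derivation:
Start: (5, 6, -11)
Step 1: (5, 6, -11) -> (-(-11), -(5), -(6)) = (11, -5, -6)
Step 2: (11, -5, -6) -> (-(-6), -(11), -(-5)) = (6, -11, 5)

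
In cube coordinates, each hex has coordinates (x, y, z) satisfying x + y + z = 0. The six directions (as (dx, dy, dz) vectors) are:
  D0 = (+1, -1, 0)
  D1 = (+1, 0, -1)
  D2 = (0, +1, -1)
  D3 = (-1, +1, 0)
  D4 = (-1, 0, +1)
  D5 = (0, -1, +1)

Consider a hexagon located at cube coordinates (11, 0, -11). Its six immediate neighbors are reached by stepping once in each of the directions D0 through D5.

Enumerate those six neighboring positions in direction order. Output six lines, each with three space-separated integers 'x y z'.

Answer: 12 -1 -11
12 0 -12
11 1 -12
10 1 -11
10 0 -10
11 -1 -10

Derivation:
Center: (11, 0, -11). Add each direction:
  D0: (11, 0, -11) + (1, -1, 0) = (12, -1, -11)
  D1: (11, 0, -11) + (1, 0, -1) = (12, 0, -12)
  D2: (11, 0, -11) + (0, 1, -1) = (11, 1, -12)
  D3: (11, 0, -11) + (-1, 1, 0) = (10, 1, -11)
  D4: (11, 0, -11) + (-1, 0, 1) = (10, 0, -10)
  D5: (11, 0, -11) + (0, -1, 1) = (11, -1, -10)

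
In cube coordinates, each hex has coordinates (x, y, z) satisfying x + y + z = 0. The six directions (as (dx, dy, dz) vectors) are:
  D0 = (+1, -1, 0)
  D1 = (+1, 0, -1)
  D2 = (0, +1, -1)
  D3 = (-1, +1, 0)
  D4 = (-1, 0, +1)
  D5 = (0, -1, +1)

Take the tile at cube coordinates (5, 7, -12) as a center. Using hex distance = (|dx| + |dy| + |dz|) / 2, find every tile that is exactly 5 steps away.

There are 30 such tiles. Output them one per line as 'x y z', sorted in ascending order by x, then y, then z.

Answer: 0 7 -7
0 8 -8
0 9 -9
0 10 -10
0 11 -11
0 12 -12
1 6 -7
1 12 -13
2 5 -7
2 12 -14
3 4 -7
3 12 -15
4 3 -7
4 12 -16
5 2 -7
5 12 -17
6 2 -8
6 11 -17
7 2 -9
7 10 -17
8 2 -10
8 9 -17
9 2 -11
9 8 -17
10 2 -12
10 3 -13
10 4 -14
10 5 -15
10 6 -16
10 7 -17

Derivation:
Walk ring at distance 5 from (5, 7, -12):
Start at center + D4*5 = (0, 7, -7)
  hex 0: (0, 7, -7)
  hex 1: (1, 6, -7)
  hex 2: (2, 5, -7)
  hex 3: (3, 4, -7)
  hex 4: (4, 3, -7)
  hex 5: (5, 2, -7)
  hex 6: (6, 2, -8)
  hex 7: (7, 2, -9)
  hex 8: (8, 2, -10)
  hex 9: (9, 2, -11)
  hex 10: (10, 2, -12)
  hex 11: (10, 3, -13)
  hex 12: (10, 4, -14)
  hex 13: (10, 5, -15)
  hex 14: (10, 6, -16)
  hex 15: (10, 7, -17)
  hex 16: (9, 8, -17)
  hex 17: (8, 9, -17)
  hex 18: (7, 10, -17)
  hex 19: (6, 11, -17)
  hex 20: (5, 12, -17)
  hex 21: (4, 12, -16)
  hex 22: (3, 12, -15)
  hex 23: (2, 12, -14)
  hex 24: (1, 12, -13)
  hex 25: (0, 12, -12)
  hex 26: (0, 11, -11)
  hex 27: (0, 10, -10)
  hex 28: (0, 9, -9)
  hex 29: (0, 8, -8)
Sorted: 30 hexes.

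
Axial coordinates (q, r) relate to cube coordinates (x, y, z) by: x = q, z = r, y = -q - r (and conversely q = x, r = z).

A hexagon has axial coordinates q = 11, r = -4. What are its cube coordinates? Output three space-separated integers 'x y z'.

x = q = 11
z = r = -4
y = -x - z = -(11) - (-4) = -7

Answer: 11 -7 -4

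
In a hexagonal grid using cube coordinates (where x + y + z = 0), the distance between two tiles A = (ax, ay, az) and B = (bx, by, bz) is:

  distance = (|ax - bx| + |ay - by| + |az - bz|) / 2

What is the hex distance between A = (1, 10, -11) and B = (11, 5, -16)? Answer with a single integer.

Answer: 10

Derivation:
|ax - bx| = |1 - 11| = 10
|ay - by| = |10 - 5| = 5
|az - bz| = |-11 - (-16)| = 5
distance = (10 + 5 + 5) / 2 = 20 / 2 = 10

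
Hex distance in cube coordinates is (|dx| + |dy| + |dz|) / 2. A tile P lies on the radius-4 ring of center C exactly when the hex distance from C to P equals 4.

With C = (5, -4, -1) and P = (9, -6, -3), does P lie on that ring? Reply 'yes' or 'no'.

Answer: yes

Derivation:
|px - cx| = |9 - 5| = 4
|py - cy| = |-6 - (-4)| = 2
|pz - cz| = |-3 - (-1)| = 2
distance = (4+2+2)/2 = 8/2 = 4
radius = 4; distance == radius -> yes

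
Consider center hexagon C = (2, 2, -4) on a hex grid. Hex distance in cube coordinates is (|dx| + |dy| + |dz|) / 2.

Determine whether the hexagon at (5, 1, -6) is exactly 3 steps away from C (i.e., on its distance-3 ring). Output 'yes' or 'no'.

|px - cx| = |5 - 2| = 3
|py - cy| = |1 - 2| = 1
|pz - cz| = |-6 - (-4)| = 2
distance = (3+1+2)/2 = 6/2 = 3
radius = 3; distance == radius -> yes

Answer: yes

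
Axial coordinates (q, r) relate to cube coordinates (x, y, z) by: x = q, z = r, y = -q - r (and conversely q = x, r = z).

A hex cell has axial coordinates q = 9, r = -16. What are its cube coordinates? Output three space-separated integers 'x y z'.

Answer: 9 7 -16

Derivation:
x = q = 9
z = r = -16
y = -x - z = -(9) - (-16) = 7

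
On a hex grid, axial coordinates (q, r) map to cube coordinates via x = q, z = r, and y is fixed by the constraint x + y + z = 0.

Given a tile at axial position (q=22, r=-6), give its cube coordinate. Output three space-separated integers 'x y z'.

x = q = 22
z = r = -6
y = -x - z = -(22) - (-6) = -16

Answer: 22 -16 -6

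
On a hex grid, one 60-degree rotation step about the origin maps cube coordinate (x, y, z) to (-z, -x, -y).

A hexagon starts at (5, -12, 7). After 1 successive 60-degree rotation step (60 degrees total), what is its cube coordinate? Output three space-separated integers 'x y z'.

Answer: -7 -5 12

Derivation:
Start: (5, -12, 7)
Step 1: (5, -12, 7) -> (-(7), -(5), -(-12)) = (-7, -5, 12)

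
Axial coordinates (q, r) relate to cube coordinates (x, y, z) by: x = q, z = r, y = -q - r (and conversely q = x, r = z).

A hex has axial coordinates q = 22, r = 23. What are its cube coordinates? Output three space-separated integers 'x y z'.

x = q = 22
z = r = 23
y = -x - z = -(22) - (23) = -45

Answer: 22 -45 23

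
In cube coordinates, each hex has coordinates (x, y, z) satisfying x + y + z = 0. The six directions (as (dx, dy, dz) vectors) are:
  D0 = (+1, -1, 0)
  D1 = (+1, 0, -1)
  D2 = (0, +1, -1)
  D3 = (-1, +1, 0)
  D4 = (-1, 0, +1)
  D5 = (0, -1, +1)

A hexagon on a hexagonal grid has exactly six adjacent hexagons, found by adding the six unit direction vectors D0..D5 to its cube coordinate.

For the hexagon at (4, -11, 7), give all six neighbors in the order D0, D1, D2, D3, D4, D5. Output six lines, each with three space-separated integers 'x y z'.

Answer: 5 -12 7
5 -11 6
4 -10 6
3 -10 7
3 -11 8
4 -12 8

Derivation:
Center: (4, -11, 7). Add each direction:
  D0: (4, -11, 7) + (1, -1, 0) = (5, -12, 7)
  D1: (4, -11, 7) + (1, 0, -1) = (5, -11, 6)
  D2: (4, -11, 7) + (0, 1, -1) = (4, -10, 6)
  D3: (4, -11, 7) + (-1, 1, 0) = (3, -10, 7)
  D4: (4, -11, 7) + (-1, 0, 1) = (3, -11, 8)
  D5: (4, -11, 7) + (0, -1, 1) = (4, -12, 8)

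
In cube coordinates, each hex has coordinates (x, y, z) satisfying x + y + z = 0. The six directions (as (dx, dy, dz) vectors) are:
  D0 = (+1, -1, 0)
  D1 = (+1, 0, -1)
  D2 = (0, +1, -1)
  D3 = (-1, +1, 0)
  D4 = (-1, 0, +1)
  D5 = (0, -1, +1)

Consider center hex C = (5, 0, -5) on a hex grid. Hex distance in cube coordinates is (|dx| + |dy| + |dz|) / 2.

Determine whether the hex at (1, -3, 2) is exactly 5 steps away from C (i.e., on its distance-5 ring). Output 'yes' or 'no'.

|px - cx| = |1 - 5| = 4
|py - cy| = |-3 - 0| = 3
|pz - cz| = |2 - (-5)| = 7
distance = (4+3+7)/2 = 14/2 = 7
radius = 5; distance != radius -> no

Answer: no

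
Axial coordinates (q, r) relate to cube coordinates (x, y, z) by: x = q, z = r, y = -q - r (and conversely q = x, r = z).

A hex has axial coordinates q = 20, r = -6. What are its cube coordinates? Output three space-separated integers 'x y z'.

Answer: 20 -14 -6

Derivation:
x = q = 20
z = r = -6
y = -x - z = -(20) - (-6) = -14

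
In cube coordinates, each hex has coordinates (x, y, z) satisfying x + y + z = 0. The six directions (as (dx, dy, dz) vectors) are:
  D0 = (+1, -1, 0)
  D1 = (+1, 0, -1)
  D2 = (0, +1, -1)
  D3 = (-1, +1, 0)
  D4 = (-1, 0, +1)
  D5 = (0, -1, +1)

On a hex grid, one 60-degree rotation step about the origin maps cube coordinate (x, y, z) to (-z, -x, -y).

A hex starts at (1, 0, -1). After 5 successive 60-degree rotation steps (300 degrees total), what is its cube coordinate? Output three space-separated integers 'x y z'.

Answer: 0 1 -1

Derivation:
Start: (1, 0, -1)
Step 1: (1, 0, -1) -> (-(-1), -(1), -(0)) = (1, -1, 0)
Step 2: (1, -1, 0) -> (-(0), -(1), -(-1)) = (0, -1, 1)
Step 3: (0, -1, 1) -> (-(1), -(0), -(-1)) = (-1, 0, 1)
Step 4: (-1, 0, 1) -> (-(1), -(-1), -(0)) = (-1, 1, 0)
Step 5: (-1, 1, 0) -> (-(0), -(-1), -(1)) = (0, 1, -1)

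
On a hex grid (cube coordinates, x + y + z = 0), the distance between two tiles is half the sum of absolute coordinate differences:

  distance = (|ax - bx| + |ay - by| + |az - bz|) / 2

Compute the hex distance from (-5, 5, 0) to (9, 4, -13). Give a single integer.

|ax - bx| = |-5 - 9| = 14
|ay - by| = |5 - 4| = 1
|az - bz| = |0 - (-13)| = 13
distance = (14 + 1 + 13) / 2 = 28 / 2 = 14

Answer: 14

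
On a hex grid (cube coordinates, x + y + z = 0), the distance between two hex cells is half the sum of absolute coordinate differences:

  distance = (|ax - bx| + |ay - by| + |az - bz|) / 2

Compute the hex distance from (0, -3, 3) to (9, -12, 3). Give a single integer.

|ax - bx| = |0 - 9| = 9
|ay - by| = |-3 - (-12)| = 9
|az - bz| = |3 - 3| = 0
distance = (9 + 9 + 0) / 2 = 18 / 2 = 9

Answer: 9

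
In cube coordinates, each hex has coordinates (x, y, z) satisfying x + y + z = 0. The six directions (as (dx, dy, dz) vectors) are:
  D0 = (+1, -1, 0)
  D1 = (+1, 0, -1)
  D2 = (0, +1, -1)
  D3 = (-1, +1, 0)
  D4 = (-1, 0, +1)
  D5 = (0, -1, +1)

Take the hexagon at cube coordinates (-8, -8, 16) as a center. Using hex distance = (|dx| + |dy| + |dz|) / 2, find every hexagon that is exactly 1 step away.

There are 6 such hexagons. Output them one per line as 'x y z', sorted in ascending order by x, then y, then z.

Walk ring at distance 1 from (-8, -8, 16):
Start at center + D4*1 = (-9, -8, 17)
  hex 0: (-9, -8, 17)
  hex 1: (-8, -9, 17)
  hex 2: (-7, -9, 16)
  hex 3: (-7, -8, 15)
  hex 4: (-8, -7, 15)
  hex 5: (-9, -7, 16)
Sorted: 6 hexes.

Answer: -9 -8 17
-9 -7 16
-8 -9 17
-8 -7 15
-7 -9 16
-7 -8 15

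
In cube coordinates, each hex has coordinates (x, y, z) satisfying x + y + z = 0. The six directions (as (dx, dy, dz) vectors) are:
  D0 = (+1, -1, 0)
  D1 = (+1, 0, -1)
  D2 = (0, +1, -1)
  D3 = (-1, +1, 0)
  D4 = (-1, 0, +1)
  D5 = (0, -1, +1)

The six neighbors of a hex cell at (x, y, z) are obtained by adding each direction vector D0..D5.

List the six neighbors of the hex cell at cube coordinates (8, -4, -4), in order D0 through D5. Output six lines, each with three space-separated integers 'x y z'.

Answer: 9 -5 -4
9 -4 -5
8 -3 -5
7 -3 -4
7 -4 -3
8 -5 -3

Derivation:
Center: (8, -4, -4). Add each direction:
  D0: (8, -4, -4) + (1, -1, 0) = (9, -5, -4)
  D1: (8, -4, -4) + (1, 0, -1) = (9, -4, -5)
  D2: (8, -4, -4) + (0, 1, -1) = (8, -3, -5)
  D3: (8, -4, -4) + (-1, 1, 0) = (7, -3, -4)
  D4: (8, -4, -4) + (-1, 0, 1) = (7, -4, -3)
  D5: (8, -4, -4) + (0, -1, 1) = (8, -5, -3)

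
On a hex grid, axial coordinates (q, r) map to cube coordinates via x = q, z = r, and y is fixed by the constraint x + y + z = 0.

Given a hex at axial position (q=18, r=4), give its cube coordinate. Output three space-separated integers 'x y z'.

x = q = 18
z = r = 4
y = -x - z = -(18) - (4) = -22

Answer: 18 -22 4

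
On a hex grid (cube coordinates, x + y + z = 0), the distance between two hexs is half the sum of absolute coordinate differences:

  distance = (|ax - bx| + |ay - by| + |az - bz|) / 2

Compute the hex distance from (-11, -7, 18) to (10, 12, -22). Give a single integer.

Answer: 40

Derivation:
|ax - bx| = |-11 - 10| = 21
|ay - by| = |-7 - 12| = 19
|az - bz| = |18 - (-22)| = 40
distance = (21 + 19 + 40) / 2 = 80 / 2 = 40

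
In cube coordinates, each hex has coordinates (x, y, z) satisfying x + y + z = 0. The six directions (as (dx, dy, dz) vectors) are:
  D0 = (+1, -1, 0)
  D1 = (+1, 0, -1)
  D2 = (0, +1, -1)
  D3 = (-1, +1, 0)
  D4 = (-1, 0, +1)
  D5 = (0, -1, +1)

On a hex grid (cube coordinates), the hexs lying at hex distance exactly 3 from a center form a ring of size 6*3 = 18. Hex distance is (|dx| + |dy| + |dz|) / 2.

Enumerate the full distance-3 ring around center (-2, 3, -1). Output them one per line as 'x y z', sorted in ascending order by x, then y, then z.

Answer: -5 3 2
-5 4 1
-5 5 0
-5 6 -1
-4 2 2
-4 6 -2
-3 1 2
-3 6 -3
-2 0 2
-2 6 -4
-1 0 1
-1 5 -4
0 0 0
0 4 -4
1 0 -1
1 1 -2
1 2 -3
1 3 -4

Derivation:
Walk ring at distance 3 from (-2, 3, -1):
Start at center + D4*3 = (-5, 3, 2)
  hex 0: (-5, 3, 2)
  hex 1: (-4, 2, 2)
  hex 2: (-3, 1, 2)
  hex 3: (-2, 0, 2)
  hex 4: (-1, 0, 1)
  hex 5: (0, 0, 0)
  hex 6: (1, 0, -1)
  hex 7: (1, 1, -2)
  hex 8: (1, 2, -3)
  hex 9: (1, 3, -4)
  hex 10: (0, 4, -4)
  hex 11: (-1, 5, -4)
  hex 12: (-2, 6, -4)
  hex 13: (-3, 6, -3)
  hex 14: (-4, 6, -2)
  hex 15: (-5, 6, -1)
  hex 16: (-5, 5, 0)
  hex 17: (-5, 4, 1)
Sorted: 18 hexes.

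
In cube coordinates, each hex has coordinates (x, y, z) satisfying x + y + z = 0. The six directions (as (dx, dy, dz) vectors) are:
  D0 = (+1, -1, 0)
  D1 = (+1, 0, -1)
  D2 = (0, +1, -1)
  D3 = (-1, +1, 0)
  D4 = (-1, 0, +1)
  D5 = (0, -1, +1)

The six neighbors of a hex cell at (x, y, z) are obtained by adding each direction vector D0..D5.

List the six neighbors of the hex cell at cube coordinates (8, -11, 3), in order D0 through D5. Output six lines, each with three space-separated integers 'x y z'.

Answer: 9 -12 3
9 -11 2
8 -10 2
7 -10 3
7 -11 4
8 -12 4

Derivation:
Center: (8, -11, 3). Add each direction:
  D0: (8, -11, 3) + (1, -1, 0) = (9, -12, 3)
  D1: (8, -11, 3) + (1, 0, -1) = (9, -11, 2)
  D2: (8, -11, 3) + (0, 1, -1) = (8, -10, 2)
  D3: (8, -11, 3) + (-1, 1, 0) = (7, -10, 3)
  D4: (8, -11, 3) + (-1, 0, 1) = (7, -11, 4)
  D5: (8, -11, 3) + (0, -1, 1) = (8, -12, 4)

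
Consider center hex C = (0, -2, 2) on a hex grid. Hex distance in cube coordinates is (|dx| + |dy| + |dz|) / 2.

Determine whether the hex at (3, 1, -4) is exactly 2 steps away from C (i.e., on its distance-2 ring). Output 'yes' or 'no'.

Answer: no

Derivation:
|px - cx| = |3 - 0| = 3
|py - cy| = |1 - (-2)| = 3
|pz - cz| = |-4 - 2| = 6
distance = (3+3+6)/2 = 12/2 = 6
radius = 2; distance != radius -> no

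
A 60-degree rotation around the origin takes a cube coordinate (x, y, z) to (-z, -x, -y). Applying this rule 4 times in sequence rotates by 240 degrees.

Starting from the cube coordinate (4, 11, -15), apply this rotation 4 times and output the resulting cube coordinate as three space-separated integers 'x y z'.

Answer: -15 4 11

Derivation:
Start: (4, 11, -15)
Step 1: (4, 11, -15) -> (-(-15), -(4), -(11)) = (15, -4, -11)
Step 2: (15, -4, -11) -> (-(-11), -(15), -(-4)) = (11, -15, 4)
Step 3: (11, -15, 4) -> (-(4), -(11), -(-15)) = (-4, -11, 15)
Step 4: (-4, -11, 15) -> (-(15), -(-4), -(-11)) = (-15, 4, 11)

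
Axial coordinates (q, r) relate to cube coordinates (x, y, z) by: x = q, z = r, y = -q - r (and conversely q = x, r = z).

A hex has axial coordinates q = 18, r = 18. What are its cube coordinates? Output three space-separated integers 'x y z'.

x = q = 18
z = r = 18
y = -x - z = -(18) - (18) = -36

Answer: 18 -36 18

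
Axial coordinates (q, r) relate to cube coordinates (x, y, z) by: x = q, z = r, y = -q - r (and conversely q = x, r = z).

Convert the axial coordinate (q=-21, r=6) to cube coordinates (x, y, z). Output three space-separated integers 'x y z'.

Answer: -21 15 6

Derivation:
x = q = -21
z = r = 6
y = -x - z = -(-21) - (6) = 15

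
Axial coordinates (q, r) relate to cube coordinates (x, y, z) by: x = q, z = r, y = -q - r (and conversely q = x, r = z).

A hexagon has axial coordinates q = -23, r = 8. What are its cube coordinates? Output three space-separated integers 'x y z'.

Answer: -23 15 8

Derivation:
x = q = -23
z = r = 8
y = -x - z = -(-23) - (8) = 15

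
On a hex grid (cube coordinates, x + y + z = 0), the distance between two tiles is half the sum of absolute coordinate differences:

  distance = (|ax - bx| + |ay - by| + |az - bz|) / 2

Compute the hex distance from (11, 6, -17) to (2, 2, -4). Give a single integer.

|ax - bx| = |11 - 2| = 9
|ay - by| = |6 - 2| = 4
|az - bz| = |-17 - (-4)| = 13
distance = (9 + 4 + 13) / 2 = 26 / 2 = 13

Answer: 13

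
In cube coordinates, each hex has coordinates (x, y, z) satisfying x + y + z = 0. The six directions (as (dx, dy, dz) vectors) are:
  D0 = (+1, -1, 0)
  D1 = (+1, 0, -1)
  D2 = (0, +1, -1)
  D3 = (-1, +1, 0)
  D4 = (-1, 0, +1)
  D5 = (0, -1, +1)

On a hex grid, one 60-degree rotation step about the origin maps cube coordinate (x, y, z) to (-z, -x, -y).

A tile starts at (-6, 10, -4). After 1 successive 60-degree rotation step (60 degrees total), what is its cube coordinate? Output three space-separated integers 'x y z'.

Answer: 4 6 -10

Derivation:
Start: (-6, 10, -4)
Step 1: (-6, 10, -4) -> (-(-4), -(-6), -(10)) = (4, 6, -10)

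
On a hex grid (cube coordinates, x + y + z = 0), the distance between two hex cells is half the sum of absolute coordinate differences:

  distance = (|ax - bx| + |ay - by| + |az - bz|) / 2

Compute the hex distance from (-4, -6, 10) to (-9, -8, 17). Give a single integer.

|ax - bx| = |-4 - (-9)| = 5
|ay - by| = |-6 - (-8)| = 2
|az - bz| = |10 - 17| = 7
distance = (5 + 2 + 7) / 2 = 14 / 2 = 7

Answer: 7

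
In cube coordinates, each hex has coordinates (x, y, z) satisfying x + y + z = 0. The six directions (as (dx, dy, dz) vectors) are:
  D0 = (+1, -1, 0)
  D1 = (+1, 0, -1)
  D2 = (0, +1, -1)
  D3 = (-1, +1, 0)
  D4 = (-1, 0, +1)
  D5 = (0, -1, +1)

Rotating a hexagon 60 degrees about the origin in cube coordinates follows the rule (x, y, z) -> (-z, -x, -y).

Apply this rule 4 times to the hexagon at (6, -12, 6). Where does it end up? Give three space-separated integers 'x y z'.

Answer: 6 6 -12

Derivation:
Start: (6, -12, 6)
Step 1: (6, -12, 6) -> (-(6), -(6), -(-12)) = (-6, -6, 12)
Step 2: (-6, -6, 12) -> (-(12), -(-6), -(-6)) = (-12, 6, 6)
Step 3: (-12, 6, 6) -> (-(6), -(-12), -(6)) = (-6, 12, -6)
Step 4: (-6, 12, -6) -> (-(-6), -(-6), -(12)) = (6, 6, -12)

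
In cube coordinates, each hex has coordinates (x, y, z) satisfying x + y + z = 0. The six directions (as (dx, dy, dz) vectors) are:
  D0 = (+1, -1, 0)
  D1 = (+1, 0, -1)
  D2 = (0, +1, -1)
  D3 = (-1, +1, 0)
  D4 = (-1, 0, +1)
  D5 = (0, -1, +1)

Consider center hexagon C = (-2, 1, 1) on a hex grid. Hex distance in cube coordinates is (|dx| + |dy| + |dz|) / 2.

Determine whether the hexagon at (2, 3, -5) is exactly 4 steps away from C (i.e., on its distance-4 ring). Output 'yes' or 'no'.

Answer: no

Derivation:
|px - cx| = |2 - (-2)| = 4
|py - cy| = |3 - 1| = 2
|pz - cz| = |-5 - 1| = 6
distance = (4+2+6)/2 = 12/2 = 6
radius = 4; distance != radius -> no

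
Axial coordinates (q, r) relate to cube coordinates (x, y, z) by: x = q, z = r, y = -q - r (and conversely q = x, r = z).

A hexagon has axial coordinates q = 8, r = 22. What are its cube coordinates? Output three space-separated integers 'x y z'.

Answer: 8 -30 22

Derivation:
x = q = 8
z = r = 22
y = -x - z = -(8) - (22) = -30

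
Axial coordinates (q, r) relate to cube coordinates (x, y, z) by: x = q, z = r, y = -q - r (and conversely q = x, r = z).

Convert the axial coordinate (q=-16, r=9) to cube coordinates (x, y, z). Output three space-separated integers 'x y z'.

Answer: -16 7 9

Derivation:
x = q = -16
z = r = 9
y = -x - z = -(-16) - (9) = 7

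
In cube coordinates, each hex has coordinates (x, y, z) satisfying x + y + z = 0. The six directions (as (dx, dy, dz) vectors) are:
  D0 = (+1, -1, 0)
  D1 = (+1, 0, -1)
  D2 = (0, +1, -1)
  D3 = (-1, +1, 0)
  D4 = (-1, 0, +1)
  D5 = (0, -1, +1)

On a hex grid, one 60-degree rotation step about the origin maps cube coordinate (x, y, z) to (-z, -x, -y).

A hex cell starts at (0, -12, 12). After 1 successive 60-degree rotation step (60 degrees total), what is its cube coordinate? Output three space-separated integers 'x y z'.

Answer: -12 0 12

Derivation:
Start: (0, -12, 12)
Step 1: (0, -12, 12) -> (-(12), -(0), -(-12)) = (-12, 0, 12)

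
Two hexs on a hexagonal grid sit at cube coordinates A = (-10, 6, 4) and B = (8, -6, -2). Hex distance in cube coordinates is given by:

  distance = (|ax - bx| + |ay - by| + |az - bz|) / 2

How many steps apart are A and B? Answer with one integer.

Answer: 18

Derivation:
|ax - bx| = |-10 - 8| = 18
|ay - by| = |6 - (-6)| = 12
|az - bz| = |4 - (-2)| = 6
distance = (18 + 12 + 6) / 2 = 36 / 2 = 18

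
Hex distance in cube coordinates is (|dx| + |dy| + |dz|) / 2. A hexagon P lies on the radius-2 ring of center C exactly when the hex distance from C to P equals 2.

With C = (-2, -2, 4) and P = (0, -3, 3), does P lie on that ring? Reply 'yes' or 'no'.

|px - cx| = |0 - (-2)| = 2
|py - cy| = |-3 - (-2)| = 1
|pz - cz| = |3 - 4| = 1
distance = (2+1+1)/2 = 4/2 = 2
radius = 2; distance == radius -> yes

Answer: yes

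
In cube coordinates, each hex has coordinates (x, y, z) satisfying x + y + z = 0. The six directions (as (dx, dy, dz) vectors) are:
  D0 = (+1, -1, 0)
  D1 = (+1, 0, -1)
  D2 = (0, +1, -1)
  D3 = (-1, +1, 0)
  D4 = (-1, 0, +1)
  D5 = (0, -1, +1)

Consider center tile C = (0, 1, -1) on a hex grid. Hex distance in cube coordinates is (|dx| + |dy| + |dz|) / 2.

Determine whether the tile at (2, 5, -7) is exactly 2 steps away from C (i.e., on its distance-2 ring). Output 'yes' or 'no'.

Answer: no

Derivation:
|px - cx| = |2 - 0| = 2
|py - cy| = |5 - 1| = 4
|pz - cz| = |-7 - (-1)| = 6
distance = (2+4+6)/2 = 12/2 = 6
radius = 2; distance != radius -> no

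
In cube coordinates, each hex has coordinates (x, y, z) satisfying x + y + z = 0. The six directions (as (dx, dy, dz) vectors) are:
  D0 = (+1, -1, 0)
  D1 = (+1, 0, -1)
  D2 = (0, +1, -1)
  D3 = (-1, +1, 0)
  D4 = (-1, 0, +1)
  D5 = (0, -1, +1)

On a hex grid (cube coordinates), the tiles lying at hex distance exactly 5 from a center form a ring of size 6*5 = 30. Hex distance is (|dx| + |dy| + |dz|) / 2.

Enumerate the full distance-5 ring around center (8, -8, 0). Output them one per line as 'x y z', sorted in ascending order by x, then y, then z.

Walk ring at distance 5 from (8, -8, 0):
Start at center + D4*5 = (3, -8, 5)
  hex 0: (3, -8, 5)
  hex 1: (4, -9, 5)
  hex 2: (5, -10, 5)
  hex 3: (6, -11, 5)
  hex 4: (7, -12, 5)
  hex 5: (8, -13, 5)
  hex 6: (9, -13, 4)
  hex 7: (10, -13, 3)
  hex 8: (11, -13, 2)
  hex 9: (12, -13, 1)
  hex 10: (13, -13, 0)
  hex 11: (13, -12, -1)
  hex 12: (13, -11, -2)
  hex 13: (13, -10, -3)
  hex 14: (13, -9, -4)
  hex 15: (13, -8, -5)
  hex 16: (12, -7, -5)
  hex 17: (11, -6, -5)
  hex 18: (10, -5, -5)
  hex 19: (9, -4, -5)
  hex 20: (8, -3, -5)
  hex 21: (7, -3, -4)
  hex 22: (6, -3, -3)
  hex 23: (5, -3, -2)
  hex 24: (4, -3, -1)
  hex 25: (3, -3, 0)
  hex 26: (3, -4, 1)
  hex 27: (3, -5, 2)
  hex 28: (3, -6, 3)
  hex 29: (3, -7, 4)
Sorted: 30 hexes.

Answer: 3 -8 5
3 -7 4
3 -6 3
3 -5 2
3 -4 1
3 -3 0
4 -9 5
4 -3 -1
5 -10 5
5 -3 -2
6 -11 5
6 -3 -3
7 -12 5
7 -3 -4
8 -13 5
8 -3 -5
9 -13 4
9 -4 -5
10 -13 3
10 -5 -5
11 -13 2
11 -6 -5
12 -13 1
12 -7 -5
13 -13 0
13 -12 -1
13 -11 -2
13 -10 -3
13 -9 -4
13 -8 -5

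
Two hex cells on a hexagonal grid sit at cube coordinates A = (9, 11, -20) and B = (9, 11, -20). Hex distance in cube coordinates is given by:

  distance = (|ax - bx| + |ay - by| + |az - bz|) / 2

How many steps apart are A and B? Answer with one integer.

Answer: 0

Derivation:
|ax - bx| = |9 - 9| = 0
|ay - by| = |11 - 11| = 0
|az - bz| = |-20 - (-20)| = 0
distance = (0 + 0 + 0) / 2 = 0 / 2 = 0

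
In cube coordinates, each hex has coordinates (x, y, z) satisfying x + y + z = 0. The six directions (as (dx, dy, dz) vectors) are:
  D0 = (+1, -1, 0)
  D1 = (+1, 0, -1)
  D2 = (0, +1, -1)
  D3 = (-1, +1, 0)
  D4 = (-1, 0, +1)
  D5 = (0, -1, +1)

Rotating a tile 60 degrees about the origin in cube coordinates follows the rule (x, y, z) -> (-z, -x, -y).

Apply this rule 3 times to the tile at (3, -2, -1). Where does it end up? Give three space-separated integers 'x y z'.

Answer: -3 2 1

Derivation:
Start: (3, -2, -1)
Step 1: (3, -2, -1) -> (-(-1), -(3), -(-2)) = (1, -3, 2)
Step 2: (1, -3, 2) -> (-(2), -(1), -(-3)) = (-2, -1, 3)
Step 3: (-2, -1, 3) -> (-(3), -(-2), -(-1)) = (-3, 2, 1)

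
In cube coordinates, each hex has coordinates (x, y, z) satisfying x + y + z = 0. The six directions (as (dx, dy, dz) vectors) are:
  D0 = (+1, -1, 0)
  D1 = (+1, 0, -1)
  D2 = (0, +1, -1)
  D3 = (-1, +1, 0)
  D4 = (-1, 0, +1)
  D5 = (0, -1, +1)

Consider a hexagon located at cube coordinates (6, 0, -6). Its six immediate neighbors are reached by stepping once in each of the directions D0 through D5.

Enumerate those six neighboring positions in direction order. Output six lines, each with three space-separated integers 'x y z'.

Center: (6, 0, -6). Add each direction:
  D0: (6, 0, -6) + (1, -1, 0) = (7, -1, -6)
  D1: (6, 0, -6) + (1, 0, -1) = (7, 0, -7)
  D2: (6, 0, -6) + (0, 1, -1) = (6, 1, -7)
  D3: (6, 0, -6) + (-1, 1, 0) = (5, 1, -6)
  D4: (6, 0, -6) + (-1, 0, 1) = (5, 0, -5)
  D5: (6, 0, -6) + (0, -1, 1) = (6, -1, -5)

Answer: 7 -1 -6
7 0 -7
6 1 -7
5 1 -6
5 0 -5
6 -1 -5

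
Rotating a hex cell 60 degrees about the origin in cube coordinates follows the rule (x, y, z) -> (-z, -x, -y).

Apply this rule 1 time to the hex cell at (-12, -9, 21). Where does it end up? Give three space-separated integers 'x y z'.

Start: (-12, -9, 21)
Step 1: (-12, -9, 21) -> (-(21), -(-12), -(-9)) = (-21, 12, 9)

Answer: -21 12 9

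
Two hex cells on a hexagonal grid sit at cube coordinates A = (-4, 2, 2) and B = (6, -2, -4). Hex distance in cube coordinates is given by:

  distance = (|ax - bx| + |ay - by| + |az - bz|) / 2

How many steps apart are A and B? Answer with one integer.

|ax - bx| = |-4 - 6| = 10
|ay - by| = |2 - (-2)| = 4
|az - bz| = |2 - (-4)| = 6
distance = (10 + 4 + 6) / 2 = 20 / 2 = 10

Answer: 10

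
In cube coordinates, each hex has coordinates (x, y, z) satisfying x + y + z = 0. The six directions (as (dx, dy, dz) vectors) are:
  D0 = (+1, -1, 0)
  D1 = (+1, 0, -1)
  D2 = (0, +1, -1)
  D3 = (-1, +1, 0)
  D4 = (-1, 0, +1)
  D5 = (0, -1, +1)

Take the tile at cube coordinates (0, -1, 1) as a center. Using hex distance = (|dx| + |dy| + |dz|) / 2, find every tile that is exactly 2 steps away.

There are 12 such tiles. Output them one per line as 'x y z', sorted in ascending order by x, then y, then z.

Walk ring at distance 2 from (0, -1, 1):
Start at center + D4*2 = (-2, -1, 3)
  hex 0: (-2, -1, 3)
  hex 1: (-1, -2, 3)
  hex 2: (0, -3, 3)
  hex 3: (1, -3, 2)
  hex 4: (2, -3, 1)
  hex 5: (2, -2, 0)
  hex 6: (2, -1, -1)
  hex 7: (1, 0, -1)
  hex 8: (0, 1, -1)
  hex 9: (-1, 1, 0)
  hex 10: (-2, 1, 1)
  hex 11: (-2, 0, 2)
Sorted: 12 hexes.

Answer: -2 -1 3
-2 0 2
-2 1 1
-1 -2 3
-1 1 0
0 -3 3
0 1 -1
1 -3 2
1 0 -1
2 -3 1
2 -2 0
2 -1 -1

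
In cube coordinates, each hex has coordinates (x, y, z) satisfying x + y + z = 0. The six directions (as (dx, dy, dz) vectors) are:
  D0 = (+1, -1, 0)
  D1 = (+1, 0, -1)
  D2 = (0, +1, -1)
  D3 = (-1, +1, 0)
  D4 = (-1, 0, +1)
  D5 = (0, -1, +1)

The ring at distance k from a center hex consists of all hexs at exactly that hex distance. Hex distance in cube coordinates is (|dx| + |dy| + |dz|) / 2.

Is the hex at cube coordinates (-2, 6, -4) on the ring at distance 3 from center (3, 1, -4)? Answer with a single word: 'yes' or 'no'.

Answer: no

Derivation:
|px - cx| = |-2 - 3| = 5
|py - cy| = |6 - 1| = 5
|pz - cz| = |-4 - (-4)| = 0
distance = (5+5+0)/2 = 10/2 = 5
radius = 3; distance != radius -> no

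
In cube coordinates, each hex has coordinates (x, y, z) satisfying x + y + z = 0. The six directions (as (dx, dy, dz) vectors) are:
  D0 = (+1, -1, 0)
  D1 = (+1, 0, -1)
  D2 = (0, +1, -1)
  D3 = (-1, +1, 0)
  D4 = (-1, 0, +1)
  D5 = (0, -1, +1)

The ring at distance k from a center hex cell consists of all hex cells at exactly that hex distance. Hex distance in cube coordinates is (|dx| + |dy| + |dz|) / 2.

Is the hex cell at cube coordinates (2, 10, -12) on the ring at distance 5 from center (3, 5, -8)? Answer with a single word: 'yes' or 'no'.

|px - cx| = |2 - 3| = 1
|py - cy| = |10 - 5| = 5
|pz - cz| = |-12 - (-8)| = 4
distance = (1+5+4)/2 = 10/2 = 5
radius = 5; distance == radius -> yes

Answer: yes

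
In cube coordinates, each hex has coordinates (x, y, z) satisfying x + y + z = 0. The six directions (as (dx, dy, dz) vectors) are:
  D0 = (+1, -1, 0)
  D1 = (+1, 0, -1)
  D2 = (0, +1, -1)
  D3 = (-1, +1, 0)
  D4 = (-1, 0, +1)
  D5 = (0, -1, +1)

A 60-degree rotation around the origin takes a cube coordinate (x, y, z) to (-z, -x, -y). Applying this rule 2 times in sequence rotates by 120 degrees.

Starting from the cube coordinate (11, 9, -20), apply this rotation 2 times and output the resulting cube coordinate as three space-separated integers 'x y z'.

Start: (11, 9, -20)
Step 1: (11, 9, -20) -> (-(-20), -(11), -(9)) = (20, -11, -9)
Step 2: (20, -11, -9) -> (-(-9), -(20), -(-11)) = (9, -20, 11)

Answer: 9 -20 11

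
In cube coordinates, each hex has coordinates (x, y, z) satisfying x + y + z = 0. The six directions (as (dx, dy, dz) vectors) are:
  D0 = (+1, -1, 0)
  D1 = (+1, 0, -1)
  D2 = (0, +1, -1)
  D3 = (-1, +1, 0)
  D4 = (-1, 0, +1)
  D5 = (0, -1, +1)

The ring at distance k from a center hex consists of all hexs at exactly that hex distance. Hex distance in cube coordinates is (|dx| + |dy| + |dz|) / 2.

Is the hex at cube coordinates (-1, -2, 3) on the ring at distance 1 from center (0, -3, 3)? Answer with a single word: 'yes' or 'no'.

|px - cx| = |-1 - 0| = 1
|py - cy| = |-2 - (-3)| = 1
|pz - cz| = |3 - 3| = 0
distance = (1+1+0)/2 = 2/2 = 1
radius = 1; distance == radius -> yes

Answer: yes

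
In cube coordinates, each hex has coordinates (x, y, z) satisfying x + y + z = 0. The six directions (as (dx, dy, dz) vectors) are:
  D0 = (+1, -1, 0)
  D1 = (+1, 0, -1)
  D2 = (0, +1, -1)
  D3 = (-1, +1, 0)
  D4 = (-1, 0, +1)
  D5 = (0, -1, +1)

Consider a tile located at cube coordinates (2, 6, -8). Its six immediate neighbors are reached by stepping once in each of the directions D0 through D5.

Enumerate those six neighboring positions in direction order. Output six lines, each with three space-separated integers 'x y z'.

Answer: 3 5 -8
3 6 -9
2 7 -9
1 7 -8
1 6 -7
2 5 -7

Derivation:
Center: (2, 6, -8). Add each direction:
  D0: (2, 6, -8) + (1, -1, 0) = (3, 5, -8)
  D1: (2, 6, -8) + (1, 0, -1) = (3, 6, -9)
  D2: (2, 6, -8) + (0, 1, -1) = (2, 7, -9)
  D3: (2, 6, -8) + (-1, 1, 0) = (1, 7, -8)
  D4: (2, 6, -8) + (-1, 0, 1) = (1, 6, -7)
  D5: (2, 6, -8) + (0, -1, 1) = (2, 5, -7)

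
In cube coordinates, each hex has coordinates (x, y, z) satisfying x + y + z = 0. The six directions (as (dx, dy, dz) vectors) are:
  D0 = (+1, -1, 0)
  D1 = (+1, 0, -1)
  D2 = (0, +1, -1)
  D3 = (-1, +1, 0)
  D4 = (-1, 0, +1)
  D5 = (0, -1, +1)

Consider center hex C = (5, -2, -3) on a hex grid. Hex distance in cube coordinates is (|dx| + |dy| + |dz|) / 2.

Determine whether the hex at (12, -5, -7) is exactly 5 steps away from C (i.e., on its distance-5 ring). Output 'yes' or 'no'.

Answer: no

Derivation:
|px - cx| = |12 - 5| = 7
|py - cy| = |-5 - (-2)| = 3
|pz - cz| = |-7 - (-3)| = 4
distance = (7+3+4)/2 = 14/2 = 7
radius = 5; distance != radius -> no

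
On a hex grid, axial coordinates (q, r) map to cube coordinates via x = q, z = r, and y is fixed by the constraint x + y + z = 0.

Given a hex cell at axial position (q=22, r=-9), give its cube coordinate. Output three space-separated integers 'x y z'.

Answer: 22 -13 -9

Derivation:
x = q = 22
z = r = -9
y = -x - z = -(22) - (-9) = -13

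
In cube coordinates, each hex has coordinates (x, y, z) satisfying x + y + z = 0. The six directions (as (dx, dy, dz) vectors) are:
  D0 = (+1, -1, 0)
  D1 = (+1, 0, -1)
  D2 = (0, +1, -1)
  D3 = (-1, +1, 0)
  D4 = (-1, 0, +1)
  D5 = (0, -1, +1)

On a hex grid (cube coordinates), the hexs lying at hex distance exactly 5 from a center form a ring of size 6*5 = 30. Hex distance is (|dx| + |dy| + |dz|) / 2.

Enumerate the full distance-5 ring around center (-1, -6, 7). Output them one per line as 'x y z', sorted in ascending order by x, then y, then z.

Walk ring at distance 5 from (-1, -6, 7):
Start at center + D4*5 = (-6, -6, 12)
  hex 0: (-6, -6, 12)
  hex 1: (-5, -7, 12)
  hex 2: (-4, -8, 12)
  hex 3: (-3, -9, 12)
  hex 4: (-2, -10, 12)
  hex 5: (-1, -11, 12)
  hex 6: (0, -11, 11)
  hex 7: (1, -11, 10)
  hex 8: (2, -11, 9)
  hex 9: (3, -11, 8)
  hex 10: (4, -11, 7)
  hex 11: (4, -10, 6)
  hex 12: (4, -9, 5)
  hex 13: (4, -8, 4)
  hex 14: (4, -7, 3)
  hex 15: (4, -6, 2)
  hex 16: (3, -5, 2)
  hex 17: (2, -4, 2)
  hex 18: (1, -3, 2)
  hex 19: (0, -2, 2)
  hex 20: (-1, -1, 2)
  hex 21: (-2, -1, 3)
  hex 22: (-3, -1, 4)
  hex 23: (-4, -1, 5)
  hex 24: (-5, -1, 6)
  hex 25: (-6, -1, 7)
  hex 26: (-6, -2, 8)
  hex 27: (-6, -3, 9)
  hex 28: (-6, -4, 10)
  hex 29: (-6, -5, 11)
Sorted: 30 hexes.

Answer: -6 -6 12
-6 -5 11
-6 -4 10
-6 -3 9
-6 -2 8
-6 -1 7
-5 -7 12
-5 -1 6
-4 -8 12
-4 -1 5
-3 -9 12
-3 -1 4
-2 -10 12
-2 -1 3
-1 -11 12
-1 -1 2
0 -11 11
0 -2 2
1 -11 10
1 -3 2
2 -11 9
2 -4 2
3 -11 8
3 -5 2
4 -11 7
4 -10 6
4 -9 5
4 -8 4
4 -7 3
4 -6 2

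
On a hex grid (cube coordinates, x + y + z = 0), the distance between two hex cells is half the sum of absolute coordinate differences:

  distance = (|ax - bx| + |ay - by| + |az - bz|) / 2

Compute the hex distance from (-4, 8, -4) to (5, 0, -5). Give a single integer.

Answer: 9

Derivation:
|ax - bx| = |-4 - 5| = 9
|ay - by| = |8 - 0| = 8
|az - bz| = |-4 - (-5)| = 1
distance = (9 + 8 + 1) / 2 = 18 / 2 = 9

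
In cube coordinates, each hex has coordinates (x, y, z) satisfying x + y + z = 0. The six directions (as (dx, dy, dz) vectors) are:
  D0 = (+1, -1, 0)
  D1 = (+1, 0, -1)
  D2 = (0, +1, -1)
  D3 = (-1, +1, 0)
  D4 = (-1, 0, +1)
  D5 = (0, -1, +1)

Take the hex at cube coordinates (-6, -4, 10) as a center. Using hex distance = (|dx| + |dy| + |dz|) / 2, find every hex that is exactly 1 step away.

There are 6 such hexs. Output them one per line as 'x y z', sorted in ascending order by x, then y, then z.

Walk ring at distance 1 from (-6, -4, 10):
Start at center + D4*1 = (-7, -4, 11)
  hex 0: (-7, -4, 11)
  hex 1: (-6, -5, 11)
  hex 2: (-5, -5, 10)
  hex 3: (-5, -4, 9)
  hex 4: (-6, -3, 9)
  hex 5: (-7, -3, 10)
Sorted: 6 hexes.

Answer: -7 -4 11
-7 -3 10
-6 -5 11
-6 -3 9
-5 -5 10
-5 -4 9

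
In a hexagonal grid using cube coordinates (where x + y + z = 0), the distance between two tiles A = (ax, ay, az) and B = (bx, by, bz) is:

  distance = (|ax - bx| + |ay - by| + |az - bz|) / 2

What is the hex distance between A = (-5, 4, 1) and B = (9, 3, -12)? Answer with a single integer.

|ax - bx| = |-5 - 9| = 14
|ay - by| = |4 - 3| = 1
|az - bz| = |1 - (-12)| = 13
distance = (14 + 1 + 13) / 2 = 28 / 2 = 14

Answer: 14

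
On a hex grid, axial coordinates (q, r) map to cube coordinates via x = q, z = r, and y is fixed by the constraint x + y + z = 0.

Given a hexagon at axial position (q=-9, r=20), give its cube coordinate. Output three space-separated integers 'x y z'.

Answer: -9 -11 20

Derivation:
x = q = -9
z = r = 20
y = -x - z = -(-9) - (20) = -11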